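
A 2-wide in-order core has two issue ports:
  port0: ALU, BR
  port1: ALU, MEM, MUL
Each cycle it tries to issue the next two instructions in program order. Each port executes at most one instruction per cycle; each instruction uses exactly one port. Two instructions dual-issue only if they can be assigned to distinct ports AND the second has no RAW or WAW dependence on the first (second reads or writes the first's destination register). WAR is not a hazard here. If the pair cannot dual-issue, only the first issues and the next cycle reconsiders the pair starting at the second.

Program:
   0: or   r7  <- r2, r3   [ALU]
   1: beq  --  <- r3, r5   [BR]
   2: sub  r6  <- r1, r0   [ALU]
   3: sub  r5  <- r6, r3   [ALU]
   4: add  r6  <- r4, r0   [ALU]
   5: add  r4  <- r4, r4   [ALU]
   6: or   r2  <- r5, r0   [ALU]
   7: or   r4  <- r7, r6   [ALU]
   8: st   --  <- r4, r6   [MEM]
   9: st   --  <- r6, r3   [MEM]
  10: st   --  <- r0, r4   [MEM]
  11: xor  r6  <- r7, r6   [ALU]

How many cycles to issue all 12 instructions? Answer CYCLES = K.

#0 head=0: or.ALU;beq.BR i0+i1 2-wide
#1 head=2: sub.ALU i2 RAW r6
#2 head=3: sub.ALU;add.ALU i3+i4 2-wide
#3 head=5: add.ALU;or.ALU i5+i6 2-wide
#4 head=7: or.ALU i7 RAW r4
#5 head=8: st.MEM i8 no-port MEM/MEM
#6 head=9: st.MEM i9 no-port MEM/MEM
#7 head=10: st.MEM;xor.ALU i10+i11 2-wide

CYCLES = 8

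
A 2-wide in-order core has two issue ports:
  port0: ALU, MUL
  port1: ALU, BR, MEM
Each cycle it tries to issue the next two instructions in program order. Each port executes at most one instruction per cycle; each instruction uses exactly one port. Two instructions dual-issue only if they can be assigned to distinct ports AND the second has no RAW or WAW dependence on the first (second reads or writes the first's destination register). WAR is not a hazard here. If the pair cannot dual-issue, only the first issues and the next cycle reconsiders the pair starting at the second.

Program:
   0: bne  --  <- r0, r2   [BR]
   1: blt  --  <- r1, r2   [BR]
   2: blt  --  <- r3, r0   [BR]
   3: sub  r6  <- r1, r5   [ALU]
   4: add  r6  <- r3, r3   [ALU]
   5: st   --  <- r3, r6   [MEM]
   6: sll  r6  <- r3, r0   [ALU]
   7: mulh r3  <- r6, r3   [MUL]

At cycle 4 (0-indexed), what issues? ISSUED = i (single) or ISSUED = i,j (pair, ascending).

ISSUED = 5,6

0. bne.BR @i0  | no-port BR/BR
1. blt.BR @i1  | no-port BR/BR
2. blt.BR/sub.ALU @i2&i3  | pair
3. add.ALU @i4  | RAW r6
4. st.MEM/sll.ALU @i5&i6  | pair
5. mulh.MUL @i7  | tail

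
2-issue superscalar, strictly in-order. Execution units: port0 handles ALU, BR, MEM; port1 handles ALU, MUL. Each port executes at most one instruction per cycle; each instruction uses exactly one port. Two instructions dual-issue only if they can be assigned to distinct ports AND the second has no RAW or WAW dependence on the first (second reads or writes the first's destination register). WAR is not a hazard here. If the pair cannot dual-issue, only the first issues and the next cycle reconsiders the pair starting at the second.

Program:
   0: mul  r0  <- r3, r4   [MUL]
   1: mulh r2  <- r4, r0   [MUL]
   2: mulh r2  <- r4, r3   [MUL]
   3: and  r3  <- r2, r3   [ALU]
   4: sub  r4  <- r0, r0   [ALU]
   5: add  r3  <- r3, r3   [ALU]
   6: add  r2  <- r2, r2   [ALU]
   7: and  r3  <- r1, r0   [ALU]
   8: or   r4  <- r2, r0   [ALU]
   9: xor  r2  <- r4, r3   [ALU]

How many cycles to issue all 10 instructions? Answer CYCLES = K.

0. mul @i0  | no-port MUL/MUL
1. mulh @i1  | no-port MUL/MUL
2. mulh @i2  | RAW r2
3. and sub @i3+i4  | pair
4. add add @i5+i6  | pair
5. and or @i7+i8  | pair
6. xor @i9  | tail

CYCLES = 7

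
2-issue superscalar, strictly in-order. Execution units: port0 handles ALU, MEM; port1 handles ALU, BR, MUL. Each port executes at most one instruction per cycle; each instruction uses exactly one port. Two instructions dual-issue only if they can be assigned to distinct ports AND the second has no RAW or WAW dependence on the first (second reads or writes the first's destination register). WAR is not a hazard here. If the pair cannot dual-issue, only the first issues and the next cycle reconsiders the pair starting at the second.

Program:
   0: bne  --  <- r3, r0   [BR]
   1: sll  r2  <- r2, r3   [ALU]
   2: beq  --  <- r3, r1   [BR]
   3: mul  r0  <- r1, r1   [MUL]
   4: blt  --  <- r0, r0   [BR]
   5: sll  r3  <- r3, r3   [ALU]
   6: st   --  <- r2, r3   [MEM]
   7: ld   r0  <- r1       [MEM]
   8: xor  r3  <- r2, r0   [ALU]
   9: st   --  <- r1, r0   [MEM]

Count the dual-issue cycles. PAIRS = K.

PAIRS = 3

  cy0 -> i0&i1 (bne sll) 2-wide
  cy1 -> i2 (beq) no-port BR/MUL
  cy2 -> i3 (mul) no-port MUL/BR
  cy3 -> i4&i5 (blt sll) 2-wide
  cy4 -> i6 (st) no-port MEM/MEM
  cy5 -> i7 (ld) RAW r0
  cy6 -> i8&i9 (xor st) 2-wide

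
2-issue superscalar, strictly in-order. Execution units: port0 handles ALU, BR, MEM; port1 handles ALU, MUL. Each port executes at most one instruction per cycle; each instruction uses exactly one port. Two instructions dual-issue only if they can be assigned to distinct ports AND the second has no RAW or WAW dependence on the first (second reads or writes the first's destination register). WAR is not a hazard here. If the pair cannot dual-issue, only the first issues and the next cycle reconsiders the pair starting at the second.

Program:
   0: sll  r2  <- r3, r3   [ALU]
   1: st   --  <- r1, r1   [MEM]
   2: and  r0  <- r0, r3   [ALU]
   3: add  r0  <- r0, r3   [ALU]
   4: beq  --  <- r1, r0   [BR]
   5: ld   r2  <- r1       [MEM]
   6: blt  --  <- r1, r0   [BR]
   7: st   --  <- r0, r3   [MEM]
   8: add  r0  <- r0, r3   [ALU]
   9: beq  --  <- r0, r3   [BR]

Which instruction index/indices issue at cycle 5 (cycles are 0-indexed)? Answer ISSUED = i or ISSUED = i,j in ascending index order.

ISSUED = 6

c0: i0&i1 sll.ALU st.MEM  dual
c1: i2 and.ALU  RAW+WAW r0
c2: i3 add.ALU  RAW r0
c3: i4 beq.BR  no-port BR/MEM
c4: i5 ld.MEM  no-port MEM/BR
c5: i6 blt.BR  no-port BR/MEM
c6: i7&i8 st.MEM add.ALU  dual
c7: i9 beq.BR  tail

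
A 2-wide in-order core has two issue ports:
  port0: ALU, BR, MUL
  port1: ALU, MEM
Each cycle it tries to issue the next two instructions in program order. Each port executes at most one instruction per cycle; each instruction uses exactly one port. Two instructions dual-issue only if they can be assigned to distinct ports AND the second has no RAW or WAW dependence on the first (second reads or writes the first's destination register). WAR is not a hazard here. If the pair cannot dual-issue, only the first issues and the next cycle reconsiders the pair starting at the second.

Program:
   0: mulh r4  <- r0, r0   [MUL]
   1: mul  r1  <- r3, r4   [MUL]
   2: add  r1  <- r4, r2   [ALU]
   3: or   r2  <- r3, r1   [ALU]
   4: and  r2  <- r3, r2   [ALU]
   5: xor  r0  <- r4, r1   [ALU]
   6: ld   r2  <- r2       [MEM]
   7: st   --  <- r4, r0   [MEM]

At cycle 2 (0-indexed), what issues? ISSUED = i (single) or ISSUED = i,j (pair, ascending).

ISSUED = 2

#0 head=0: mulh i0 no-port MUL/MUL
#1 head=1: mul i1 WAW r1
#2 head=2: add i2 RAW r1
#3 head=3: or i3 RAW+WAW r2
#4 head=4: and/xor i4/i5 dual
#5 head=6: ld i6 no-port MEM/MEM
#6 head=7: st i7 tail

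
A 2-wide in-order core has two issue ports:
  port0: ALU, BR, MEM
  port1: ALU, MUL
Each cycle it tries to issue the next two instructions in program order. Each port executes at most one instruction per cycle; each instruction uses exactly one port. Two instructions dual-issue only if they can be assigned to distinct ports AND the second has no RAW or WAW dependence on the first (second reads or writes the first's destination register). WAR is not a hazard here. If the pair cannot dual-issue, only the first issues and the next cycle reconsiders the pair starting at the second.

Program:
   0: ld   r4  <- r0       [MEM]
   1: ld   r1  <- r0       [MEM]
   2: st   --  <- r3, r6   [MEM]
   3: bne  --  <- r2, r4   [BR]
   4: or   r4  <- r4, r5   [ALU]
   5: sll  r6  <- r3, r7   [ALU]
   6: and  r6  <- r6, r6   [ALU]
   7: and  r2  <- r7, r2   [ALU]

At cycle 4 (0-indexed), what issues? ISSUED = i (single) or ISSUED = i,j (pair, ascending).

t=0 i0:ld ; no-port MEM/MEM
t=1 i1:ld ; no-port MEM/MEM
t=2 i2:st ; no-port MEM/BR
t=3 i3&i4:bne/or ; 2-wide
t=4 i5:sll ; RAW+WAW r6
t=5 i6&i7:and/and ; 2-wide

ISSUED = 5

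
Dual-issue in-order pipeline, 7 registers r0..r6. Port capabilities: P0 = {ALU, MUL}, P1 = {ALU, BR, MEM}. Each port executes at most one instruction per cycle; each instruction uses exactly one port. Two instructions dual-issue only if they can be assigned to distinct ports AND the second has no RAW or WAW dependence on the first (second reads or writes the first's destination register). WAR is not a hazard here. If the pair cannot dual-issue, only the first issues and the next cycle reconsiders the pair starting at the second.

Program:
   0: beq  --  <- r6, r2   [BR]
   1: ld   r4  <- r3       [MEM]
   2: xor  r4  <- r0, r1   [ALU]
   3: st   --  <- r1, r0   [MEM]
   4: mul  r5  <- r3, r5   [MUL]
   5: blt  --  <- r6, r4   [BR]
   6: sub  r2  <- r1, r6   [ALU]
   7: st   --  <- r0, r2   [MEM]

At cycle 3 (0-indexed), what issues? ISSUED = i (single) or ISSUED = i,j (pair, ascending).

ISSUED = 4,5

0. beq @i0  | no-port BR/MEM
1. ld @i1  | WAW r4
2. xor+st @i2+i3  | dual
3. mul+blt @i4+i5  | dual
4. sub @i6  | RAW r2
5. st @i7  | tail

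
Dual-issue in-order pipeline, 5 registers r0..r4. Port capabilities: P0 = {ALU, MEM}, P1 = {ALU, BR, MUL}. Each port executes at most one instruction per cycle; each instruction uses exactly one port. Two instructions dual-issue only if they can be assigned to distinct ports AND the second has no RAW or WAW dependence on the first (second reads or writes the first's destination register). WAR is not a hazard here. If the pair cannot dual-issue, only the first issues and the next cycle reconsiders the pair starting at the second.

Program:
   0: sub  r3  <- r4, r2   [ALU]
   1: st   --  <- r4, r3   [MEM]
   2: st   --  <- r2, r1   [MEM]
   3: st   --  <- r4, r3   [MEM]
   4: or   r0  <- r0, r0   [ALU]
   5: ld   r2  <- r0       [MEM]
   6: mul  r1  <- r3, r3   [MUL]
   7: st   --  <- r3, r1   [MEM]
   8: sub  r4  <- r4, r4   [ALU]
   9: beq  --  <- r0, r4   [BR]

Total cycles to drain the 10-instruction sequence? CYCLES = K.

  cy0 -> i0 (sub) RAW r3
  cy1 -> i1 (st) no-port MEM/MEM
  cy2 -> i2 (st) no-port MEM/MEM
  cy3 -> i3/i4 (st;or) dual
  cy4 -> i5/i6 (ld;mul) dual
  cy5 -> i7/i8 (st;sub) dual
  cy6 -> i9 (beq) tail

CYCLES = 7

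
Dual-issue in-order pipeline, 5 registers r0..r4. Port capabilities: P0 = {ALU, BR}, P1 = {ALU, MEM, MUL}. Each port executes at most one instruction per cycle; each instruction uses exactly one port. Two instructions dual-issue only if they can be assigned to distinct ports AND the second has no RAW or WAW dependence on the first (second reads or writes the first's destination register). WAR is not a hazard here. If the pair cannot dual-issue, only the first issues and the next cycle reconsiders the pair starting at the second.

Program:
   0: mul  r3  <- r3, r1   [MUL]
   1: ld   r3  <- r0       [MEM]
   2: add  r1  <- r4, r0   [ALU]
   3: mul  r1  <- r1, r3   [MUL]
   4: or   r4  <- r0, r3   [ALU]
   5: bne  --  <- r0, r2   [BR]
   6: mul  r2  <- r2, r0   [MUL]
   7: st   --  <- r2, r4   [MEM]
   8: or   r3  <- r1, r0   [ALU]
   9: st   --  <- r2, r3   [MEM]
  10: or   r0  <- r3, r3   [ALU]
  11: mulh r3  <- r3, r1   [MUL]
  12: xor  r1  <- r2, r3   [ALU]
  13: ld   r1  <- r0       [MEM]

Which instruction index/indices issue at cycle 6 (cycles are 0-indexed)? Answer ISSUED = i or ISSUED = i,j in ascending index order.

[0] i0  mul  -- no-port MUL/MEM
[1] i1,i2  ld;add  -- 2-wide
[2] i3,i4  mul;or  -- 2-wide
[3] i5,i6  bne;mul  -- 2-wide
[4] i7,i8  st;or  -- 2-wide
[5] i9,i10  st;or  -- 2-wide
[6] i11  mulh  -- RAW r3
[7] i12  xor  -- WAW r1
[8] i13  ld  -- tail

ISSUED = 11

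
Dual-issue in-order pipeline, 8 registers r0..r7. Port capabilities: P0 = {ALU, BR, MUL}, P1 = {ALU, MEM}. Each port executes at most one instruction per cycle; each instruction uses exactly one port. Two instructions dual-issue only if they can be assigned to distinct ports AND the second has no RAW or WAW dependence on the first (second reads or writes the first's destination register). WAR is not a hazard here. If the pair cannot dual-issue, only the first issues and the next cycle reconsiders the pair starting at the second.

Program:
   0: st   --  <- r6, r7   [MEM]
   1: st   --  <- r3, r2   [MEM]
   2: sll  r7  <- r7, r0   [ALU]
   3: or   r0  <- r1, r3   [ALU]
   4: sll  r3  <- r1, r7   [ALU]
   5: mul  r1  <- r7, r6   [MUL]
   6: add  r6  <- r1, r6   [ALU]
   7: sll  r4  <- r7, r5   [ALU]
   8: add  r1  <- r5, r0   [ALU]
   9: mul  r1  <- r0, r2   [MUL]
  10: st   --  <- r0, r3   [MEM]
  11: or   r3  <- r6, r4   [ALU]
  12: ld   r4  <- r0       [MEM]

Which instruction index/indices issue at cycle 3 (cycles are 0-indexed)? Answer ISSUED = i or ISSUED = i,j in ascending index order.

ISSUED = 5

#0 head=0: st.MEM i0 no-port MEM/MEM
#1 head=1: st.MEM sll.ALU i1&i2 dual
#2 head=3: or.ALU sll.ALU i3&i4 dual
#3 head=5: mul.MUL i5 RAW r1
#4 head=6: add.ALU sll.ALU i6&i7 dual
#5 head=8: add.ALU i8 WAW r1
#6 head=9: mul.MUL st.MEM i9&i10 dual
#7 head=11: or.ALU ld.MEM i11&i12 dual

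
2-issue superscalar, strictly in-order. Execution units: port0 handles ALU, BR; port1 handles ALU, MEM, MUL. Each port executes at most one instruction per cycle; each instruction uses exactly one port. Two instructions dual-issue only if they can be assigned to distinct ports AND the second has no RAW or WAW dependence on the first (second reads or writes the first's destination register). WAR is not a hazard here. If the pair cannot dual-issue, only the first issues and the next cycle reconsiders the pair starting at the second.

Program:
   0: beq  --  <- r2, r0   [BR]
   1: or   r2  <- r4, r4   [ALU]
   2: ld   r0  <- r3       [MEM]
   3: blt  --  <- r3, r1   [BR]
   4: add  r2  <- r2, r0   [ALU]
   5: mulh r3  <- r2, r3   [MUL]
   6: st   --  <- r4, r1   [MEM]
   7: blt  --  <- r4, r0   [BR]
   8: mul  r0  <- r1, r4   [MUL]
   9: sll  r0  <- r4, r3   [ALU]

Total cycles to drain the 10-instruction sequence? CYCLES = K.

CYCLES = 7

0. beq.BR;or.ALU @i0&i1  | dual
1. ld.MEM;blt.BR @i2&i3  | dual
2. add.ALU @i4  | RAW r2
3. mulh.MUL @i5  | no-port MUL/MEM
4. st.MEM;blt.BR @i6&i7  | dual
5. mul.MUL @i8  | WAW r0
6. sll.ALU @i9  | tail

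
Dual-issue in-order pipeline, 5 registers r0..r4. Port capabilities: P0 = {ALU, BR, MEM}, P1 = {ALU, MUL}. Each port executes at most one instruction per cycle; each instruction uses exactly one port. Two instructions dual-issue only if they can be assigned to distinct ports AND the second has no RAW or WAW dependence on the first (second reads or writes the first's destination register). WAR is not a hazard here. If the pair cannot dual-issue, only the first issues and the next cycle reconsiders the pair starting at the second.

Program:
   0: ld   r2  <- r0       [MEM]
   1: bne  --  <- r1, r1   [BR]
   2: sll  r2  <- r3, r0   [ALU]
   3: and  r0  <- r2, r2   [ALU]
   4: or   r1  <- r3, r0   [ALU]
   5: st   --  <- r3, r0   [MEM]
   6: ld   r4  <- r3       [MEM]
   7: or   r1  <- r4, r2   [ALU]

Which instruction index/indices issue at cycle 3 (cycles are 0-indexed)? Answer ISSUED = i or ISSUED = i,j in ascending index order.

  cy0 -> i0 (ld.MEM) no-port MEM/BR
  cy1 -> i1,i2 (bne.BR;sll.ALU) pair
  cy2 -> i3 (and.ALU) RAW r0
  cy3 -> i4,i5 (or.ALU;st.MEM) pair
  cy4 -> i6 (ld.MEM) RAW r4
  cy5 -> i7 (or.ALU) tail

ISSUED = 4,5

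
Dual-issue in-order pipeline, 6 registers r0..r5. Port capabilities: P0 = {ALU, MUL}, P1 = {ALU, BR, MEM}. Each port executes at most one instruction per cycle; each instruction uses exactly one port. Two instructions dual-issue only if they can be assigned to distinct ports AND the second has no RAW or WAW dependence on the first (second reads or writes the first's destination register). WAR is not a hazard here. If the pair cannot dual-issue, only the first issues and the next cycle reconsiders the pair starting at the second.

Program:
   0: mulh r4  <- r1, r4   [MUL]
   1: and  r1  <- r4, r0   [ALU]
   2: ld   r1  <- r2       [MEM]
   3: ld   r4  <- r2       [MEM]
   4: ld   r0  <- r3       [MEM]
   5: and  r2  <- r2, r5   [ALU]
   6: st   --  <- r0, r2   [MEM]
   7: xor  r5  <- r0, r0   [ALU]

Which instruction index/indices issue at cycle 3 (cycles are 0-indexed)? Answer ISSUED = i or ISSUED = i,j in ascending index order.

  cy0 -> i0 (mulh.MUL) RAW r4
  cy1 -> i1 (and.ALU) WAW r1
  cy2 -> i2 (ld.MEM) no-port MEM/MEM
  cy3 -> i3 (ld.MEM) no-port MEM/MEM
  cy4 -> i4,i5 (ld.MEM;and.ALU) 2-wide
  cy5 -> i6,i7 (st.MEM;xor.ALU) 2-wide

ISSUED = 3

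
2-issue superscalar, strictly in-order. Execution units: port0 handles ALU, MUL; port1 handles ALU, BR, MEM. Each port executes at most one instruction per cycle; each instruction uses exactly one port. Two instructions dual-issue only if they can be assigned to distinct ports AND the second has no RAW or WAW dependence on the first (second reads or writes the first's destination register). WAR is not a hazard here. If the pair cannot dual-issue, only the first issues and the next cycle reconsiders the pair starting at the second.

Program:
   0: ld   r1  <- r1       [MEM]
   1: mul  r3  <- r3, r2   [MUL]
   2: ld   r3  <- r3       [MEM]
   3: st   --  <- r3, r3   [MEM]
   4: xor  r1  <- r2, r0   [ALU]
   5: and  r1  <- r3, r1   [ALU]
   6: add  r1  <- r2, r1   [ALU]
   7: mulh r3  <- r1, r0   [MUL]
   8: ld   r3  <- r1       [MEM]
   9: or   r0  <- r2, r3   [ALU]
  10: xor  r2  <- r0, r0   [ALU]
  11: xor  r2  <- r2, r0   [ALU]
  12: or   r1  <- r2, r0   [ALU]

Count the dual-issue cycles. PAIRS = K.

PAIRS = 2

[0] i0&i1  ld.MEM;mul.MUL  -- 2-wide
[1] i2  ld.MEM  -- no-port MEM/MEM
[2] i3&i4  st.MEM;xor.ALU  -- 2-wide
[3] i5  and.ALU  -- RAW+WAW r1
[4] i6  add.ALU  -- RAW r1
[5] i7  mulh.MUL  -- WAW r3
[6] i8  ld.MEM  -- RAW r3
[7] i9  or.ALU  -- RAW r0
[8] i10  xor.ALU  -- RAW+WAW r2
[9] i11  xor.ALU  -- RAW r2
[10] i12  or.ALU  -- tail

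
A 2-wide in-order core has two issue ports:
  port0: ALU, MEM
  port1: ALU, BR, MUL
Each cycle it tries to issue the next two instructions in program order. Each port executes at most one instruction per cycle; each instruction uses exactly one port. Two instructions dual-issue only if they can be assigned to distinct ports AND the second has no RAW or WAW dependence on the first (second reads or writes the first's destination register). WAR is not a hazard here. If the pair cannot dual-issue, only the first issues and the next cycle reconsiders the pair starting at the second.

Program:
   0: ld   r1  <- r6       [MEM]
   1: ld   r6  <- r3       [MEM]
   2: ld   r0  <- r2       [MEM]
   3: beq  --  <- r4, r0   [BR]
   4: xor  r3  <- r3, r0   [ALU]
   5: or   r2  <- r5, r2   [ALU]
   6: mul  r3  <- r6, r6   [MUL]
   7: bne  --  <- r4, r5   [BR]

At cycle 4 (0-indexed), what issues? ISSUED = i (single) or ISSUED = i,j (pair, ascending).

#0 head=0: ld i0 no-port MEM/MEM
#1 head=1: ld i1 no-port MEM/MEM
#2 head=2: ld i2 RAW r0
#3 head=3: beq/xor i3,i4 2-wide
#4 head=5: or/mul i5,i6 2-wide
#5 head=7: bne i7 tail

ISSUED = 5,6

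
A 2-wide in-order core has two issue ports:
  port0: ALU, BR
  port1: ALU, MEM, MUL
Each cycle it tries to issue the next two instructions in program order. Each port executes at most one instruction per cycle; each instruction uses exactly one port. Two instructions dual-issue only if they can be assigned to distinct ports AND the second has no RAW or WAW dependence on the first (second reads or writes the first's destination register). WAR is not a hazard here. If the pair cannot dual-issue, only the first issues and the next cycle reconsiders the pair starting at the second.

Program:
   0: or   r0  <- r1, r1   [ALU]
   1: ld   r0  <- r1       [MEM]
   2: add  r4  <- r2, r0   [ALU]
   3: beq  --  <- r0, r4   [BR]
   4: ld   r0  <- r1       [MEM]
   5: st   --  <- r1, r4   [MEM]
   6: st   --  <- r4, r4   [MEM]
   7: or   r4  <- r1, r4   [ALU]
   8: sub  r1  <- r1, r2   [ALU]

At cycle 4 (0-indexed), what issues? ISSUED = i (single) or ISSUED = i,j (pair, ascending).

ISSUED = 5

#0 head=0: or i0 WAW r0
#1 head=1: ld i1 RAW r0
#2 head=2: add i2 RAW r4
#3 head=3: beq ld i3,i4 2-wide
#4 head=5: st i5 no-port MEM/MEM
#5 head=6: st or i6,i7 2-wide
#6 head=8: sub i8 tail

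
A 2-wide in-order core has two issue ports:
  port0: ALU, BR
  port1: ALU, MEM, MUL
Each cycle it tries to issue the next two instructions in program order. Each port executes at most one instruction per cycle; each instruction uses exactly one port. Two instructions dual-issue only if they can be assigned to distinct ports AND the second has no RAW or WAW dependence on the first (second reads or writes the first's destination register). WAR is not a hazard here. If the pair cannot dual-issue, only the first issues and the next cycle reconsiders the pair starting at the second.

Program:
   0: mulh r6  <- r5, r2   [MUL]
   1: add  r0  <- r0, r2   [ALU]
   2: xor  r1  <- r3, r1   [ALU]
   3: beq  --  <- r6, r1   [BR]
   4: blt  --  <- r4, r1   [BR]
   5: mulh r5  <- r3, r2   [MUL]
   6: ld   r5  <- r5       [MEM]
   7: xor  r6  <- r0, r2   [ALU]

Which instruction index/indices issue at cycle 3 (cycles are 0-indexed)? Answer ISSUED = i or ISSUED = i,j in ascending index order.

ISSUED = 4,5

t=0 i0+i1:mulh/add ; dual
t=1 i2:xor ; RAW r1
t=2 i3:beq ; no-port BR/BR
t=3 i4+i5:blt/mulh ; dual
t=4 i6+i7:ld/xor ; dual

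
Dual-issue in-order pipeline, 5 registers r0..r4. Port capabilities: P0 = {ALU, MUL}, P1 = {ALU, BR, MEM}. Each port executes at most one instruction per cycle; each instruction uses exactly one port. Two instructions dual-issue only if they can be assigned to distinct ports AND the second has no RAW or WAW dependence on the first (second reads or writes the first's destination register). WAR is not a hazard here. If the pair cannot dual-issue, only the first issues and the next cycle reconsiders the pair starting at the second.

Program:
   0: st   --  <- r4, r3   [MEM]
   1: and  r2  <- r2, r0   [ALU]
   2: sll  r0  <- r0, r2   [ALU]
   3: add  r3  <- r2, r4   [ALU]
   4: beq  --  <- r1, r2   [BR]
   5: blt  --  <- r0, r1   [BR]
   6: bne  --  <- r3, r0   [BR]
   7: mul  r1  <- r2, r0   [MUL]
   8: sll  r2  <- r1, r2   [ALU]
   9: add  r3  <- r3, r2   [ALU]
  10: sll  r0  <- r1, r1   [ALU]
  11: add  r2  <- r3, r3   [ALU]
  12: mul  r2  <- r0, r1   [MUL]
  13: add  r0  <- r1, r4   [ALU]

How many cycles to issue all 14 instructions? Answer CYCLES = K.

0. st/and @i0/i1  | dual
1. sll/add @i2/i3  | dual
2. beq @i4  | no-port BR/BR
3. blt @i5  | no-port BR/BR
4. bne/mul @i6/i7  | dual
5. sll @i8  | RAW r2
6. add/sll @i9/i10  | dual
7. add @i11  | WAW r2
8. mul/add @i12/i13  | dual

CYCLES = 9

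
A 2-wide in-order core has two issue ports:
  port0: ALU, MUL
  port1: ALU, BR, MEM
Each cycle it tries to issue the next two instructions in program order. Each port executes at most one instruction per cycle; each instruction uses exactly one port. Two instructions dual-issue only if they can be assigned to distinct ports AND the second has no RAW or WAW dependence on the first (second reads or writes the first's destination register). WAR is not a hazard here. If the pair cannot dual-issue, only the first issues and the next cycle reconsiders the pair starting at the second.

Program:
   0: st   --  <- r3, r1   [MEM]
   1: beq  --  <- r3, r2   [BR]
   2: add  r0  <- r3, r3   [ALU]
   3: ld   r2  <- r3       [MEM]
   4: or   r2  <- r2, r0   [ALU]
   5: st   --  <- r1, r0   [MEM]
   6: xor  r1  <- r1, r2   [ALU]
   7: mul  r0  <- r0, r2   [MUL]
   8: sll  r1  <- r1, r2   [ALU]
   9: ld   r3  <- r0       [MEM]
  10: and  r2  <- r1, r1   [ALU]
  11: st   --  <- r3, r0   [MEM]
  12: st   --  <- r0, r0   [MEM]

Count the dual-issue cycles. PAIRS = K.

PAIRS = 5

t=0 i0:st.MEM ; no-port MEM/BR
t=1 i1/i2:beq.BR;add.ALU ; dual
t=2 i3:ld.MEM ; RAW+WAW r2
t=3 i4/i5:or.ALU;st.MEM ; dual
t=4 i6/i7:xor.ALU;mul.MUL ; dual
t=5 i8/i9:sll.ALU;ld.MEM ; dual
t=6 i10/i11:and.ALU;st.MEM ; dual
t=7 i12:st.MEM ; tail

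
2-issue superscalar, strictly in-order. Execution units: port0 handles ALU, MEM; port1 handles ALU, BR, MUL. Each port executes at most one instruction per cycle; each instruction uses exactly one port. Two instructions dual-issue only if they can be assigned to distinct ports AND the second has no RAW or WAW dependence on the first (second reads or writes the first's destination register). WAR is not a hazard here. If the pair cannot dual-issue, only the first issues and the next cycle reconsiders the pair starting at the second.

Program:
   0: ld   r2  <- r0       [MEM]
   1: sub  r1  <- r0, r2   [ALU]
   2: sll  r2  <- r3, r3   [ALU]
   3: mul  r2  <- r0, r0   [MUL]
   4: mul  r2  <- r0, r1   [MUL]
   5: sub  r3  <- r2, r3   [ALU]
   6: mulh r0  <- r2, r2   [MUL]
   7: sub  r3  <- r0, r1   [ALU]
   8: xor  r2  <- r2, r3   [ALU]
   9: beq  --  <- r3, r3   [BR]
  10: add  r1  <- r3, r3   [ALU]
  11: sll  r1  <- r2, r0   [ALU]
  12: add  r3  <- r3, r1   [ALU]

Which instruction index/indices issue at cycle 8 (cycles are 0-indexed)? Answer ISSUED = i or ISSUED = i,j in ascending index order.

ISSUED = 11

  cy0 -> i0 (ld.MEM) RAW r2
  cy1 -> i1&i2 (sub.ALU/sll.ALU) 2-wide
  cy2 -> i3 (mul.MUL) no-port MUL/MUL
  cy3 -> i4 (mul.MUL) RAW r2
  cy4 -> i5&i6 (sub.ALU/mulh.MUL) 2-wide
  cy5 -> i7 (sub.ALU) RAW r3
  cy6 -> i8&i9 (xor.ALU/beq.BR) 2-wide
  cy7 -> i10 (add.ALU) WAW r1
  cy8 -> i11 (sll.ALU) RAW r1
  cy9 -> i12 (add.ALU) tail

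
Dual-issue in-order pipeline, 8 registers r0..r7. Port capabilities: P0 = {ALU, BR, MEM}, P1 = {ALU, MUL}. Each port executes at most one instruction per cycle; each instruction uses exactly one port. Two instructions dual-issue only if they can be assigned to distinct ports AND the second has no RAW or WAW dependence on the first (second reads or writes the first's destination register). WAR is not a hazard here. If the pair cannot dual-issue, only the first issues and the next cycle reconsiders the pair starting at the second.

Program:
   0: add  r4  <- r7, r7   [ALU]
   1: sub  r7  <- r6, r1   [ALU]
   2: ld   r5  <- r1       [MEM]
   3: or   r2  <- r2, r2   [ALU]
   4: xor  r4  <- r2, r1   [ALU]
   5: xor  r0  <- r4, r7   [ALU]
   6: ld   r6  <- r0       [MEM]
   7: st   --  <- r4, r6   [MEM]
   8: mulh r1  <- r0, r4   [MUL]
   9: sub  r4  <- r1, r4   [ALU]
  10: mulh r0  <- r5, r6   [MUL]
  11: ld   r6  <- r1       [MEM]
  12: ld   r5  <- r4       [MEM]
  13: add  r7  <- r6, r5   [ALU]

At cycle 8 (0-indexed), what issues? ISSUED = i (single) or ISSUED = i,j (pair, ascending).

ISSUED = 12

#0 head=0: add;sub i0&i1 dual
#1 head=2: ld;or i2&i3 dual
#2 head=4: xor i4 RAW r4
#3 head=5: xor i5 RAW r0
#4 head=6: ld i6 no-port MEM/MEM
#5 head=7: st;mulh i7&i8 dual
#6 head=9: sub;mulh i9&i10 dual
#7 head=11: ld i11 no-port MEM/MEM
#8 head=12: ld i12 RAW r5
#9 head=13: add i13 tail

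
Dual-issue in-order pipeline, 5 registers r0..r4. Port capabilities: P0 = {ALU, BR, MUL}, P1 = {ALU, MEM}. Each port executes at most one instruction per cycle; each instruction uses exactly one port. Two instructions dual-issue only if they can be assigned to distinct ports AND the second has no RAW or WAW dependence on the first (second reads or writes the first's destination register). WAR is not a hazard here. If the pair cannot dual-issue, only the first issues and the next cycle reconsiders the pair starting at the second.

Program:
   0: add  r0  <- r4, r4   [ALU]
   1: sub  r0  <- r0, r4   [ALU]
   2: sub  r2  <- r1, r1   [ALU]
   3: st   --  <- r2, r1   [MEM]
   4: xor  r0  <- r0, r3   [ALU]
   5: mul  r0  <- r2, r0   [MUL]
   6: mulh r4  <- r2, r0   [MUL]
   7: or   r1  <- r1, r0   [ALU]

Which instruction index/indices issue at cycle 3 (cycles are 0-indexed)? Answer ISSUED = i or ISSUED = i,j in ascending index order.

ISSUED = 5

  cy0 -> i0 (add.ALU) RAW+WAW r0
  cy1 -> i1,i2 (sub.ALU sub.ALU) dual
  cy2 -> i3,i4 (st.MEM xor.ALU) dual
  cy3 -> i5 (mul.MUL) no-port MUL/MUL
  cy4 -> i6,i7 (mulh.MUL or.ALU) dual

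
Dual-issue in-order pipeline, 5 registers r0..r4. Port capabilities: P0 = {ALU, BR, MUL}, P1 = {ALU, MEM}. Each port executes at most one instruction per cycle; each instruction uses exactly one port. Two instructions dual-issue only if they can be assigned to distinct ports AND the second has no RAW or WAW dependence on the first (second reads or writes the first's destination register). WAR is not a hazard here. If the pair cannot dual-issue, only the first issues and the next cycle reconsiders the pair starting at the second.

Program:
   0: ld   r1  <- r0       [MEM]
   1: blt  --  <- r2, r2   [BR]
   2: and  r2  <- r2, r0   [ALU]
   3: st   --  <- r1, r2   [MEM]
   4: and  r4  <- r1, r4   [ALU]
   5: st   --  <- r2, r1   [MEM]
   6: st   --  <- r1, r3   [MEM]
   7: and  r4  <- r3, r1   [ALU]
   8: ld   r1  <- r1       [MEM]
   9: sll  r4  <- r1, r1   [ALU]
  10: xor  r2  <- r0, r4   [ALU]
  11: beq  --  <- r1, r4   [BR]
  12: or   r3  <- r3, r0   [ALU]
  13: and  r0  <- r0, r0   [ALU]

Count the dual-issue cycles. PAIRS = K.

PAIRS = 5

c0: i0/i1 ld.MEM/blt.BR  pair
c1: i2 and.ALU  RAW r2
c2: i3/i4 st.MEM/and.ALU  pair
c3: i5 st.MEM  no-port MEM/MEM
c4: i6/i7 st.MEM/and.ALU  pair
c5: i8 ld.MEM  RAW r1
c6: i9 sll.ALU  RAW r4
c7: i10/i11 xor.ALU/beq.BR  pair
c8: i12/i13 or.ALU/and.ALU  pair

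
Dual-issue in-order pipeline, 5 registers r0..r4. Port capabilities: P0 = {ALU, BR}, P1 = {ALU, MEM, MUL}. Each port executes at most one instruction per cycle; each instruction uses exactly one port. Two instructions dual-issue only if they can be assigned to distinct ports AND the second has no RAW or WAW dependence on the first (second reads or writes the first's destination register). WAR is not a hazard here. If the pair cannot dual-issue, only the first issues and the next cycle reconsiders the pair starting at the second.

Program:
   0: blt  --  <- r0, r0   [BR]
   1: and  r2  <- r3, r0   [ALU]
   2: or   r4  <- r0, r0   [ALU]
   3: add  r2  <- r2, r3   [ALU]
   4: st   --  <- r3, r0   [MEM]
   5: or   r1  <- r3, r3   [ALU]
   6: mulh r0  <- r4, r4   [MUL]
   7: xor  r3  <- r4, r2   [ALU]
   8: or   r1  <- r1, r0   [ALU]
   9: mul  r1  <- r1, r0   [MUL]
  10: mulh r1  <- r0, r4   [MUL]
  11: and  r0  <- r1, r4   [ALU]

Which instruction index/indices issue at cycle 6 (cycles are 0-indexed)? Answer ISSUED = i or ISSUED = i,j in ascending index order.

ISSUED = 10

#0 head=0: blt;and i0/i1 2-wide
#1 head=2: or;add i2/i3 2-wide
#2 head=4: st;or i4/i5 2-wide
#3 head=6: mulh;xor i6/i7 2-wide
#4 head=8: or i8 RAW+WAW r1
#5 head=9: mul i9 no-port MUL/MUL
#6 head=10: mulh i10 RAW r1
#7 head=11: and i11 tail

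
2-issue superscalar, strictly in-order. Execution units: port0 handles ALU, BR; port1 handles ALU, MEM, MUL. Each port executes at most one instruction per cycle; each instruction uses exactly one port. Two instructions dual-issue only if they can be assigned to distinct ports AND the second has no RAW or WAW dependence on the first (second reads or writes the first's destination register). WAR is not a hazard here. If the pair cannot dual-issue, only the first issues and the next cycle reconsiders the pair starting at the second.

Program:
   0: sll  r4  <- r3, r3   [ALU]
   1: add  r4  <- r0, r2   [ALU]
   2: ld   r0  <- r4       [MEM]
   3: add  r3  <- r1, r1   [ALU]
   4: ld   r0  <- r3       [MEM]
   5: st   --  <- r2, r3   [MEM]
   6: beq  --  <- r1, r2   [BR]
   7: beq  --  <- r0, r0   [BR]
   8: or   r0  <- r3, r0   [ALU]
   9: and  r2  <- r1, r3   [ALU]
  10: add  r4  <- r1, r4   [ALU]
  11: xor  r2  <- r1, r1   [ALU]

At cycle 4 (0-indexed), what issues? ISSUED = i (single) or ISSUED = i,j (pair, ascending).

ISSUED = 5,6

[0] i0  sll.ALU  -- WAW r4
[1] i1  add.ALU  -- RAW r4
[2] i2,i3  ld.MEM/add.ALU  -- 2-wide
[3] i4  ld.MEM  -- no-port MEM/MEM
[4] i5,i6  st.MEM/beq.BR  -- 2-wide
[5] i7,i8  beq.BR/or.ALU  -- 2-wide
[6] i9,i10  and.ALU/add.ALU  -- 2-wide
[7] i11  xor.ALU  -- tail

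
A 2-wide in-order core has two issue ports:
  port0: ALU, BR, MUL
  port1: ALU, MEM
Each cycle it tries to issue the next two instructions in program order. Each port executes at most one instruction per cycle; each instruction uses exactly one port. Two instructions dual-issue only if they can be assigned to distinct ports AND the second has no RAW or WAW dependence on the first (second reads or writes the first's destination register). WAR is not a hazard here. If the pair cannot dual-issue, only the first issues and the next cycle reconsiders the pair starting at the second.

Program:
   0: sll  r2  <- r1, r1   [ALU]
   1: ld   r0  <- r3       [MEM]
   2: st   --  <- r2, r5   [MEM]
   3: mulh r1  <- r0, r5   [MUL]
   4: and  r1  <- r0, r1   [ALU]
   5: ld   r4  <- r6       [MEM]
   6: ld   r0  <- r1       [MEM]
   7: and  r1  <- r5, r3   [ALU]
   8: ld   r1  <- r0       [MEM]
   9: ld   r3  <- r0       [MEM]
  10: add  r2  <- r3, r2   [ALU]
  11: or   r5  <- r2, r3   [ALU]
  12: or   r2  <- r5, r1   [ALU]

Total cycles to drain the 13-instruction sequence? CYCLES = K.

  cy0 -> i0,i1 (sll.ALU+ld.MEM) 2-wide
  cy1 -> i2,i3 (st.MEM+mulh.MUL) 2-wide
  cy2 -> i4,i5 (and.ALU+ld.MEM) 2-wide
  cy3 -> i6,i7 (ld.MEM+and.ALU) 2-wide
  cy4 -> i8 (ld.MEM) no-port MEM/MEM
  cy5 -> i9 (ld.MEM) RAW r3
  cy6 -> i10 (add.ALU) RAW r2
  cy7 -> i11 (or.ALU) RAW r5
  cy8 -> i12 (or.ALU) tail

CYCLES = 9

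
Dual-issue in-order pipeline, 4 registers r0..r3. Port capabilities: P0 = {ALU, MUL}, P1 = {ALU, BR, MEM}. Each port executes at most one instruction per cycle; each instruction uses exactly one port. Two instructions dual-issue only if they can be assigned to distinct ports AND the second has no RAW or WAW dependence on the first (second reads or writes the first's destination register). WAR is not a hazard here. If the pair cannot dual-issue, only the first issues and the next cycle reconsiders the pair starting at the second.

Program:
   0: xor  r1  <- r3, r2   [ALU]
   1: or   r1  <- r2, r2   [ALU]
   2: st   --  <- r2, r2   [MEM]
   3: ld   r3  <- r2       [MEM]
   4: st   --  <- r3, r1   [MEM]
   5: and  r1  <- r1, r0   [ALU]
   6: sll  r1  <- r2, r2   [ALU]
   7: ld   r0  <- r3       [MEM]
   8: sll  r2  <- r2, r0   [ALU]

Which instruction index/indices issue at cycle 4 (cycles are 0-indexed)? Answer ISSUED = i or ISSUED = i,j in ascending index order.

ISSUED = 6,7

#0 head=0: xor i0 WAW r1
#1 head=1: or+st i1/i2 pair
#2 head=3: ld i3 no-port MEM/MEM
#3 head=4: st+and i4/i5 pair
#4 head=6: sll+ld i6/i7 pair
#5 head=8: sll i8 tail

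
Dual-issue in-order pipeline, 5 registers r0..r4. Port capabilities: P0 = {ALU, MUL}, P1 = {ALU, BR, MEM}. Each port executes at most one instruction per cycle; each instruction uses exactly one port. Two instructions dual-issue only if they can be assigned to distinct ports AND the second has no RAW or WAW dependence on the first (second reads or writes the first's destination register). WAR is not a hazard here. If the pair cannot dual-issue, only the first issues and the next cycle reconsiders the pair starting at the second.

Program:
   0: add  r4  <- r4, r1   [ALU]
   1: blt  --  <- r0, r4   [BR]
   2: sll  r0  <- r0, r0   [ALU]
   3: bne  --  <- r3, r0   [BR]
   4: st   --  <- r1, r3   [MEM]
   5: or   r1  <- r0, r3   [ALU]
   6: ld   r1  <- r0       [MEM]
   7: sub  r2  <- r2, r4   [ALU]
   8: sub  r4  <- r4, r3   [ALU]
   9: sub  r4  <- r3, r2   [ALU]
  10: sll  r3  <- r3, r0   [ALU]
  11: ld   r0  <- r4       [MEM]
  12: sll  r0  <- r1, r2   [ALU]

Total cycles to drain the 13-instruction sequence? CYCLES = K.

[0] i0  add  -- RAW r4
[1] i1,i2  blt+sll  -- 2-wide
[2] i3  bne  -- no-port BR/MEM
[3] i4,i5  st+or  -- 2-wide
[4] i6,i7  ld+sub  -- 2-wide
[5] i8  sub  -- WAW r4
[6] i9,i10  sub+sll  -- 2-wide
[7] i11  ld  -- WAW r0
[8] i12  sll  -- tail

CYCLES = 9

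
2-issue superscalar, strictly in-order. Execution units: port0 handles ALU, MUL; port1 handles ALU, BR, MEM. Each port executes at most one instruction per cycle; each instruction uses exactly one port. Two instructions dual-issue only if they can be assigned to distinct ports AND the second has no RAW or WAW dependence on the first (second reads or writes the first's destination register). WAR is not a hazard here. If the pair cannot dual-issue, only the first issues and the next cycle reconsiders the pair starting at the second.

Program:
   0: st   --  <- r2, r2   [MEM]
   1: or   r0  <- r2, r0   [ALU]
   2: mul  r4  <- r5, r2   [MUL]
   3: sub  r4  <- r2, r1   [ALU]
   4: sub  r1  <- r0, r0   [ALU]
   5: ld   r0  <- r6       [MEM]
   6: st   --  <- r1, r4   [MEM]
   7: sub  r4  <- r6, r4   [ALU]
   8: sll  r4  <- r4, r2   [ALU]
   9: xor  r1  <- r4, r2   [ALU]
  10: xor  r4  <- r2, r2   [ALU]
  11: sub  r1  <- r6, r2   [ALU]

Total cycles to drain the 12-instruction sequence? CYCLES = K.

[0] i0,i1  st;or  -- pair
[1] i2  mul  -- WAW r4
[2] i3,i4  sub;sub  -- pair
[3] i5  ld  -- no-port MEM/MEM
[4] i6,i7  st;sub  -- pair
[5] i8  sll  -- RAW r4
[6] i9,i10  xor;xor  -- pair
[7] i11  sub  -- tail

CYCLES = 8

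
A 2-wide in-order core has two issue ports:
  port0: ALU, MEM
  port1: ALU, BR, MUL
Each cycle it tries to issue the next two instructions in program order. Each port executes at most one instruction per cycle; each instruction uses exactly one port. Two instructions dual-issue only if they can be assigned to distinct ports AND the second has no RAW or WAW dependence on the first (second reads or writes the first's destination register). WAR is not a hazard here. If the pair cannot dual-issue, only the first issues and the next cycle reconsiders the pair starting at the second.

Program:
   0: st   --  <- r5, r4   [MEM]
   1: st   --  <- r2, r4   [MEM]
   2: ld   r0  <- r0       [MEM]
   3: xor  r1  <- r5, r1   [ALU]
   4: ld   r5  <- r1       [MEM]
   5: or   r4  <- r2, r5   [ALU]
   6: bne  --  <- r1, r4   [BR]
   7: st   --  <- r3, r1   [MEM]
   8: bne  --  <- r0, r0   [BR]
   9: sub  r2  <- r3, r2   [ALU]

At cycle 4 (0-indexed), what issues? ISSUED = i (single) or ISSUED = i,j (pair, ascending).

c0: i0 st.MEM  no-port MEM/MEM
c1: i1 st.MEM  no-port MEM/MEM
c2: i2+i3 ld.MEM+xor.ALU  pair
c3: i4 ld.MEM  RAW r5
c4: i5 or.ALU  RAW r4
c5: i6+i7 bne.BR+st.MEM  pair
c6: i8+i9 bne.BR+sub.ALU  pair

ISSUED = 5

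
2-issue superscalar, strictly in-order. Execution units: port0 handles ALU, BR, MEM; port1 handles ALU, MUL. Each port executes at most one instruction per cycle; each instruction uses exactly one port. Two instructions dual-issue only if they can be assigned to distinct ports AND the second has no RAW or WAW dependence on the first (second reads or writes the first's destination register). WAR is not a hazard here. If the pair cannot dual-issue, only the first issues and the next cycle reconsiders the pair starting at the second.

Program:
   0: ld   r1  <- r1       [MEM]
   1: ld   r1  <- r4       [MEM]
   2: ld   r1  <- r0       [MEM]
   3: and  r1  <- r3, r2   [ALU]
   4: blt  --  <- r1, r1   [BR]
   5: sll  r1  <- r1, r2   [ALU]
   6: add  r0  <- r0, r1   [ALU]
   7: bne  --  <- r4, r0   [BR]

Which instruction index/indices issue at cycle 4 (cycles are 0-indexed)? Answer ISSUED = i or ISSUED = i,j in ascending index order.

ISSUED = 4,5

c0: i0 ld  no-port MEM/MEM
c1: i1 ld  no-port MEM/MEM
c2: i2 ld  WAW r1
c3: i3 and  RAW r1
c4: i4,i5 blt;sll  2-wide
c5: i6 add  RAW r0
c6: i7 bne  tail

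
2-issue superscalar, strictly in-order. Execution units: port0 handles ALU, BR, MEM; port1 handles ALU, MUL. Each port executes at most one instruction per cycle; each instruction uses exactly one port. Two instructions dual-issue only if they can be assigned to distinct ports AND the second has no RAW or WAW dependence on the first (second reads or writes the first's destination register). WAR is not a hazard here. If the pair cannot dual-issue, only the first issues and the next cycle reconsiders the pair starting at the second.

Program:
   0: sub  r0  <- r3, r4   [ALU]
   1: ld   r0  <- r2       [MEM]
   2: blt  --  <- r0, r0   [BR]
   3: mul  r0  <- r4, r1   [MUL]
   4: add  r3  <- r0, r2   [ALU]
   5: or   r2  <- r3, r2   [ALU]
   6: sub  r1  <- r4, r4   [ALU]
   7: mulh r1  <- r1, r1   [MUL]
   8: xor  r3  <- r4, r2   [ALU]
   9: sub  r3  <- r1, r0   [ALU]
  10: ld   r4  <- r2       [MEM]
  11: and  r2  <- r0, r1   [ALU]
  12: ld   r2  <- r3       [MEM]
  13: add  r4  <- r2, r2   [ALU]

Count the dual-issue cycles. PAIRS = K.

[0] i0  sub  -- WAW r0
[1] i1  ld  -- no-port MEM/BR
[2] i2,i3  blt mul  -- pair
[3] i4  add  -- RAW r3
[4] i5,i6  or sub  -- pair
[5] i7,i8  mulh xor  -- pair
[6] i9,i10  sub ld  -- pair
[7] i11  and  -- WAW r2
[8] i12  ld  -- RAW r2
[9] i13  add  -- tail

PAIRS = 4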